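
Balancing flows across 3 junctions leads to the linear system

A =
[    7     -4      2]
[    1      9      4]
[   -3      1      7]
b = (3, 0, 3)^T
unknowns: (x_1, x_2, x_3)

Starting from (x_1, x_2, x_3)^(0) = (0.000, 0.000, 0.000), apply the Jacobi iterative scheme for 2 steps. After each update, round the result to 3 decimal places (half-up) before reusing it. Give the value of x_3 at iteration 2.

Iteration 1:
  x_1 = (3 - (-4)·0.000 - (2)·0.000) / (7) = 0.429
  x_2 = (0 - (1)·0.000 - (4)·0.000) / (9) = 0.000
  x_3 = (3 - (-3)·0.000 - (1)·0.000) / (7) = 0.429
Iteration 2:
  x_1 = (3 - (-4)·0.000 - (2)·0.429) / (7) = 0.306
  x_2 = (0 - (1)·0.429 - (4)·0.429) / (9) = -0.238
  x_3 = (3 - (-3)·0.429 - (1)·0.000) / (7) = 0.612

0.612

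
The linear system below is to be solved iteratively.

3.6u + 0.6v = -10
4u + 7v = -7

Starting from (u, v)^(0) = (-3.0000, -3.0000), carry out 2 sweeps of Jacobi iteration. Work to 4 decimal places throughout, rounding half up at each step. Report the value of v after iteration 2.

Iteration 1:
  u = (-10 - (0.6)·-3.0000) / (3.6) = -2.2778
  v = (-7 - (4)·-3.0000) / (7) = 0.7143
Iteration 2:
  u = (-10 - (0.6)·0.7143) / (3.6) = -2.8968
  v = (-7 - (4)·-2.2778) / (7) = 0.3016

0.3016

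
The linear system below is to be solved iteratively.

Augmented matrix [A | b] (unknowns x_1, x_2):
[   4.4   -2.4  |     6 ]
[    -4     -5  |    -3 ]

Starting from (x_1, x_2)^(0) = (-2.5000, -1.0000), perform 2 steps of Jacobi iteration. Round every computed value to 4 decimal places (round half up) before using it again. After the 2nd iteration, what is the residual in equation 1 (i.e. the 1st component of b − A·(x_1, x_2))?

Iteration 1:
  x_1 = (6 - (-2.4)·-1.0000) / (4.4) = 0.8182
  x_2 = (-3 - (-4)·-2.5000) / (-5) = 2.6000
Iteration 2:
  x_1 = (6 - (-2.4)·2.6000) / (4.4) = 2.7818
  x_2 = (-3 - (-4)·0.8182) / (-5) = -0.0546
Residual b − A·x = (-6.3710, 7.8542)

-6.3710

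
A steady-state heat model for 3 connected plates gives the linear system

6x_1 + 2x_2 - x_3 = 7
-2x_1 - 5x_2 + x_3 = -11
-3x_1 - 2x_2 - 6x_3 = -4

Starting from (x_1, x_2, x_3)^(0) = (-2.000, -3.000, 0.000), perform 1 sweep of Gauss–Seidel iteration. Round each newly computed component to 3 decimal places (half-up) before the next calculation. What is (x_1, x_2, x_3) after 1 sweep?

(2.167, 1.333, -0.861)

Iteration 1:
  x_1 = (7 - (2)·-3.000 - (-1)·0.000) / (6) = 2.167
  x_2 = (-11 - (-2)·2.167 - (1)·0.000) / (-5) = 1.333
  x_3 = (-4 - (-3)·2.167 - (-2)·1.333) / (-6) = -0.861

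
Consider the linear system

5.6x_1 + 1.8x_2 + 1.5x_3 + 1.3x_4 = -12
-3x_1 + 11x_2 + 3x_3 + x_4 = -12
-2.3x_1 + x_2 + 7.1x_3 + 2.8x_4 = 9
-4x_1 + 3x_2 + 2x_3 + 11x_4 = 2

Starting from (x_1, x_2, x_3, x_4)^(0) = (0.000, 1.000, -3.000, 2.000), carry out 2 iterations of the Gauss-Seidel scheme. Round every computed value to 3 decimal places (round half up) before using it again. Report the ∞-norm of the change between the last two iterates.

Iteration 1:
  x_1 = (-12 - (1.8)·1.000 - (1.5)·-3.000 - (1.3)·2.000) / (5.6) = -2.125
  x_2 = (-12 - (-3)·-2.125 - (3)·-3.000 - (1)·2.000) / (11) = -1.034
  x_3 = (9 - (-2.3)·-2.125 - (1)·-1.034 - (2.8)·2.000) / (7.1) = -0.064
  x_4 = (2 - (-4)·-2.125 - (3)·-1.034 - (2)·-0.064) / (11) = -0.297
Iteration 2:
  x_1 = (-12 - (1.8)·-1.034 - (1.5)·-0.064 - (1.3)·-0.297) / (5.6) = -1.724
  x_2 = (-12 - (-3)·-1.724 - (3)·-0.064 - (1)·-0.297) / (11) = -1.517
  x_3 = (9 - (-2.3)·-1.724 - (1)·-1.517 - (2.8)·-0.297) / (7.1) = 1.040
  x_4 = (2 - (-4)·-1.724 - (3)·-1.517 - (2)·1.040) / (11) = -0.220
Change: (0.401, -0.483, 1.104, 0.077) → max |·| = 1.104

1.104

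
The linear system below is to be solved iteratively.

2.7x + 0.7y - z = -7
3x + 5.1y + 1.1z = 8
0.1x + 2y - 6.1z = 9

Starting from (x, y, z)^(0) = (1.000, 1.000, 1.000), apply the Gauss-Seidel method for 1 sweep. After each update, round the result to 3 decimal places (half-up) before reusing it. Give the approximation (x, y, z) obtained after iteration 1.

Iteration 1:
  x = (-7 - (0.7)·1.000 - (-1)·1.000) / (2.7) = -2.481
  y = (8 - (3)·-2.481 - (1.1)·1.000) / (5.1) = 2.812
  z = (9 - (0.1)·-2.481 - (2)·2.812) / (-6.1) = -0.594

(-2.481, 2.812, -0.594)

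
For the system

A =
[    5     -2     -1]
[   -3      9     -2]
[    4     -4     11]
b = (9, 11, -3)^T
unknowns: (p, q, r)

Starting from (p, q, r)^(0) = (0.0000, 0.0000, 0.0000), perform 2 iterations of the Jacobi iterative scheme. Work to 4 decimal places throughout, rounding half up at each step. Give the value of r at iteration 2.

-0.4828

Iteration 1:
  p = (9 - (-2)·0.0000 - (-1)·0.0000) / (5) = 1.8000
  q = (11 - (-3)·0.0000 - (-2)·0.0000) / (9) = 1.2222
  r = (-3 - (4)·0.0000 - (-4)·0.0000) / (11) = -0.2727
Iteration 2:
  p = (9 - (-2)·1.2222 - (-1)·-0.2727) / (5) = 2.2343
  q = (11 - (-3)·1.8000 - (-2)·-0.2727) / (9) = 1.7616
  r = (-3 - (4)·1.8000 - (-4)·1.2222) / (11) = -0.4828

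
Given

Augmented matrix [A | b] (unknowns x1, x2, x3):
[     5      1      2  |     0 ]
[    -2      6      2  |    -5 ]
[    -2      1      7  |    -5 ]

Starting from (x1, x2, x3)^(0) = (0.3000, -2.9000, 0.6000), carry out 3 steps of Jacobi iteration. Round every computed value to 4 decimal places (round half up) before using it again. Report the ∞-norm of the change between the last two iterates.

Iteration 1:
  x1 = (0 - (1)·-2.9000 - (2)·0.6000) / (5) = 0.3400
  x2 = (-5 - (-2)·0.3000 - (2)·0.6000) / (6) = -0.9333
  x3 = (-5 - (-2)·0.3000 - (1)·-2.9000) / (7) = -0.2143
Iteration 2:
  x1 = (0 - (1)·-0.9333 - (2)·-0.2143) / (5) = 0.2724
  x2 = (-5 - (-2)·0.3400 - (2)·-0.2143) / (6) = -0.6486
  x3 = (-5 - (-2)·0.3400 - (1)·-0.9333) / (7) = -0.4838
Iteration 3:
  x1 = (0 - (1)·-0.6486 - (2)·-0.4838) / (5) = 0.3232
  x2 = (-5 - (-2)·0.2724 - (2)·-0.4838) / (6) = -0.5813
  x3 = (-5 - (-2)·0.2724 - (1)·-0.6486) / (7) = -0.5438
Change: (0.0508, 0.0673, -0.0600) → max |·| = 0.0673

0.0673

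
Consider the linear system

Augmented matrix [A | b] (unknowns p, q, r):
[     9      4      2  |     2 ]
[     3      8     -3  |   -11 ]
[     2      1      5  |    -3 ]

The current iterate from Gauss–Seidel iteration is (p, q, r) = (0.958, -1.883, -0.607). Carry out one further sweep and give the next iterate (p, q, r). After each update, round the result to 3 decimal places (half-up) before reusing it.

One sweep:
  p = (2 - (4)·-1.883 - (2)·-0.607) / (9) = 1.194
  q = (-11 - (3)·1.194 - (-3)·-0.607) / (8) = -2.050
  r = (-3 - (2)·1.194 - (1)·-2.050) / (5) = -0.668

(1.194, -2.050, -0.668)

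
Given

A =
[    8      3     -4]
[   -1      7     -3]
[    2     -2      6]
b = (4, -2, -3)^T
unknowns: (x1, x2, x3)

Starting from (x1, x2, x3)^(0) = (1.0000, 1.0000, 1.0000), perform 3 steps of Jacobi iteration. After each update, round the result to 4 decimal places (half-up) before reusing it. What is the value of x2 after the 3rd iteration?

-0.5281

Iteration 1:
  x1 = (4 - (3)·1.0000 - (-4)·1.0000) / (8) = 0.6250
  x2 = (-2 - (-1)·1.0000 - (-3)·1.0000) / (7) = 0.2857
  x3 = (-3 - (2)·1.0000 - (-2)·1.0000) / (6) = -0.5000
Iteration 2:
  x1 = (4 - (3)·0.2857 - (-4)·-0.5000) / (8) = 0.1429
  x2 = (-2 - (-1)·0.6250 - (-3)·-0.5000) / (7) = -0.4107
  x3 = (-3 - (2)·0.6250 - (-2)·0.2857) / (6) = -0.6131
Iteration 3:
  x1 = (4 - (3)·-0.4107 - (-4)·-0.6131) / (8) = 0.3475
  x2 = (-2 - (-1)·0.1429 - (-3)·-0.6131) / (7) = -0.5281
  x3 = (-3 - (2)·0.1429 - (-2)·-0.4107) / (6) = -0.6845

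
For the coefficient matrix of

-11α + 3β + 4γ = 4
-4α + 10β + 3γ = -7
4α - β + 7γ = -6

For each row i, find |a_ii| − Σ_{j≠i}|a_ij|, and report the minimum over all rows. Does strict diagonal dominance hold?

row 1: |-11| − (3+4) = 4
row 2: |10| − (4+3) = 3
row 3: |7| − (4+1) = 2
minimum over rows = 2 → strictly diagonally dominant (convergence guaranteed)

2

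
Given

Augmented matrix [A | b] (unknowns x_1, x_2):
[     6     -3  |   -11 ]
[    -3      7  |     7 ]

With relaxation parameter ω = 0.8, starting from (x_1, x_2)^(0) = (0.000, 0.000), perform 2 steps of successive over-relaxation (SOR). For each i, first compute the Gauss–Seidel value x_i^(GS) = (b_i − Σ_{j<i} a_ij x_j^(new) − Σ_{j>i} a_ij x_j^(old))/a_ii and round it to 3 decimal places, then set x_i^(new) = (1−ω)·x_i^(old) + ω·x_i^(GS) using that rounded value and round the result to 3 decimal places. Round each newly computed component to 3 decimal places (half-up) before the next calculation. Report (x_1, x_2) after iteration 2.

(-1.640, 0.297)

Iteration 1:
  x_1: GS value = (-11 - (-3)·0.000) / (6) = -1.833;  x_1 ← (1−ω)·0.000 + ω·-1.833 = -1.466
  x_2: GS value = (7 - (-3)·-1.466) / (7) = 0.372;  x_2 ← (1−ω)·0.000 + ω·0.372 = 0.298
Iteration 2:
  x_1: GS value = (-11 - (-3)·0.298) / (6) = -1.684;  x_1 ← (1−ω)·-1.466 + ω·-1.684 = -1.640
  x_2: GS value = (7 - (-3)·-1.640) / (7) = 0.297;  x_2 ← (1−ω)·0.298 + ω·0.297 = 0.297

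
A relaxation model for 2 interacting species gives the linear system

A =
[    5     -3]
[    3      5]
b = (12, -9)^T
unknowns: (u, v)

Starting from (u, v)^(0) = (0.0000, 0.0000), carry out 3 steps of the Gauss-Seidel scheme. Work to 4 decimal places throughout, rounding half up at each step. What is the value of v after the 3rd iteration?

-2.4935

Iteration 1:
  u = (12 - (-3)·0.0000) / (5) = 2.4000
  v = (-9 - (3)·2.4000) / (5) = -3.2400
Iteration 2:
  u = (12 - (-3)·-3.2400) / (5) = 0.4560
  v = (-9 - (3)·0.4560) / (5) = -2.0736
Iteration 3:
  u = (12 - (-3)·-2.0736) / (5) = 1.1558
  v = (-9 - (3)·1.1558) / (5) = -2.4935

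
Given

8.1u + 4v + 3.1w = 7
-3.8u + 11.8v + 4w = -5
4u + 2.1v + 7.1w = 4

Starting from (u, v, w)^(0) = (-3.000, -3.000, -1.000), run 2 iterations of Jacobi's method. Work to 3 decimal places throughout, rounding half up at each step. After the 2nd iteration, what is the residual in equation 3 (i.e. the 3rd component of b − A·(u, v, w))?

Iteration 1:
  u = (7 - (4)·-3.000 - (3.1)·-1.000) / (8.1) = 2.728
  v = (-5 - (-3.8)·-3.000 - (4)·-1.000) / (11.8) = -1.051
  w = (4 - (4)·-3.000 - (2.1)·-3.000) / (7.1) = 3.141
Iteration 2:
  u = (7 - (4)·-1.051 - (3.1)·3.141) / (8.1) = 0.181
  v = (-5 - (-3.8)·2.728 - (4)·3.141) / (11.8) = -0.610
  w = (4 - (4)·2.728 - (2.1)·-1.051) / (7.1) = -0.663
Residual b − A·x = (10.029, 5.538, 9.264)

9.264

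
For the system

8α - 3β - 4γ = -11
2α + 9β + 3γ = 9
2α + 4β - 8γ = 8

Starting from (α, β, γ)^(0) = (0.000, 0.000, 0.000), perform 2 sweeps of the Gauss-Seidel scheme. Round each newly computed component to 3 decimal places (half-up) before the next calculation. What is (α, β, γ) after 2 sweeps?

Iteration 1:
  α = (-11 - (-3)·0.000 - (-4)·0.000) / (8) = -1.375
  β = (9 - (2)·-1.375 - (3)·0.000) / (9) = 1.306
  γ = (8 - (2)·-1.375 - (4)·1.306) / (-8) = -0.691
Iteration 2:
  α = (-11 - (-3)·1.306 - (-4)·-0.691) / (8) = -1.231
  β = (9 - (2)·-1.231 - (3)·-0.691) / (9) = 1.504
  γ = (8 - (2)·-1.231 - (4)·1.504) / (-8) = -0.556

(-1.231, 1.504, -0.556)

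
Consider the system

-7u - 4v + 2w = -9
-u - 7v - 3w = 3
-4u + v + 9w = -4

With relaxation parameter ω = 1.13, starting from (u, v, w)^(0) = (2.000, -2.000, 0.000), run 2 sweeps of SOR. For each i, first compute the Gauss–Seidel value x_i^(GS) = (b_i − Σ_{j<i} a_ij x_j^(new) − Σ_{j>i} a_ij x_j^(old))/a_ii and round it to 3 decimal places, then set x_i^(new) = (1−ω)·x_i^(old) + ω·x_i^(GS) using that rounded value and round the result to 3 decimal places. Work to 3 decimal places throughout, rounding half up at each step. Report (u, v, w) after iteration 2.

Iteration 1:
  u: GS value = (-9 - (-4)·-2.000 - (2)·0.000) / (-7) = 2.429;  u ← (1−ω)·2.000 + ω·2.429 = 2.485
  v: GS value = (3 - (-1)·2.485 - (-3)·0.000) / (-7) = -0.784;  v ← (1−ω)·-2.000 + ω·-0.784 = -0.626
  w: GS value = (-4 - (-4)·2.485 - (1)·-0.626) / (9) = 0.730;  w ← (1−ω)·0.000 + ω·0.730 = 0.825
Iteration 2:
  u: GS value = (-9 - (-4)·-0.626 - (2)·0.825) / (-7) = 1.879;  u ← (1−ω)·2.485 + ω·1.879 = 1.800
  v: GS value = (3 - (-1)·1.800 - (-3)·0.825) / (-7) = -1.039;  v ← (1−ω)·-0.626 + ω·-1.039 = -1.093
  w: GS value = (-4 - (-4)·1.800 - (1)·-1.093) / (9) = 0.477;  w ← (1−ω)·0.825 + ω·0.477 = 0.432

(1.800, -1.093, 0.432)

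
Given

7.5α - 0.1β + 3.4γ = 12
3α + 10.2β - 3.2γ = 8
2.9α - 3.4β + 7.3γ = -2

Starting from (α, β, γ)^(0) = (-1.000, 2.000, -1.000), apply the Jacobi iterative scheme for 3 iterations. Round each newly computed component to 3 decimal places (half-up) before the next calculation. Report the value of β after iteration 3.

Iteration 1:
  α = (12 - (-0.1)·2.000 - (3.4)·-1.000) / (7.5) = 2.080
  β = (8 - (3)·-1.000 - (-3.2)·-1.000) / (10.2) = 0.765
  γ = (-2 - (2.9)·-1.000 - (-3.4)·2.000) / (7.3) = 1.055
Iteration 2:
  α = (12 - (-0.1)·0.765 - (3.4)·1.055) / (7.5) = 1.132
  β = (8 - (3)·2.080 - (-3.2)·1.055) / (10.2) = 0.504
  γ = (-2 - (2.9)·2.080 - (-3.4)·0.765) / (7.3) = -0.744
Iteration 3:
  α = (12 - (-0.1)·0.504 - (3.4)·-0.744) / (7.5) = 1.944
  β = (8 - (3)·1.132 - (-3.2)·-0.744) / (10.2) = 0.218
  γ = (-2 - (2.9)·1.132 - (-3.4)·0.504) / (7.3) = -0.489

0.218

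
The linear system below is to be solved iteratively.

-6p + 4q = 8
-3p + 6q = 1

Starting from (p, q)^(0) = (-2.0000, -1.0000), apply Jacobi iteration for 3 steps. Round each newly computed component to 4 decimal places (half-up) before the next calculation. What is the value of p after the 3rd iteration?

Iteration 1:
  p = (8 - (4)·-1.0000) / (-6) = -2.0000
  q = (1 - (-3)·-2.0000) / (6) = -0.8333
Iteration 2:
  p = (8 - (4)·-0.8333) / (-6) = -1.8889
  q = (1 - (-3)·-2.0000) / (6) = -0.8333
Iteration 3:
  p = (8 - (4)·-0.8333) / (-6) = -1.8889
  q = (1 - (-3)·-1.8889) / (6) = -0.7778

-1.8889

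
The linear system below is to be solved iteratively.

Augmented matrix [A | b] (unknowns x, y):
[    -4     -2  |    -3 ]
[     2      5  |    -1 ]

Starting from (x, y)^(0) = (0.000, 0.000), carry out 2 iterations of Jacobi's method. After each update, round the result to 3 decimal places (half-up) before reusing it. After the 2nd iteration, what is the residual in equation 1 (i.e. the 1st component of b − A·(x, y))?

-0.600

Iteration 1:
  x = (-3 - (-2)·0.000) / (-4) = 0.750
  y = (-1 - (2)·0.000) / (5) = -0.200
Iteration 2:
  x = (-3 - (-2)·-0.200) / (-4) = 0.850
  y = (-1 - (2)·0.750) / (5) = -0.500
Residual b − A·x = (-0.600, -0.200)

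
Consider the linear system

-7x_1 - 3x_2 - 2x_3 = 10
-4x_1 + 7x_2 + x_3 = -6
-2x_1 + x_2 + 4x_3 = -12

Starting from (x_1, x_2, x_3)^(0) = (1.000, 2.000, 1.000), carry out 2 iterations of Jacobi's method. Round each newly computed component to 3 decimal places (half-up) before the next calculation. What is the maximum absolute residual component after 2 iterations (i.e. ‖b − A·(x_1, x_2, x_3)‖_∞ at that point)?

9.912

Iteration 1:
  x_1 = (10 - (-3)·2.000 - (-2)·1.000) / (-7) = -2.571
  x_2 = (-6 - (-4)·1.000 - (1)·1.000) / (7) = -0.429
  x_3 = (-12 - (-2)·1.000 - (1)·2.000) / (4) = -3.000
Iteration 2:
  x_1 = (10 - (-3)·-0.429 - (-2)·-3.000) / (-7) = -0.388
  x_2 = (-6 - (-4)·-2.571 - (1)·-3.000) / (7) = -1.898
  x_3 = (-12 - (-2)·-2.571 - (1)·-0.429) / (4) = -4.178
Residual b − A·x = (-6.766, 9.912, 5.834); ∞-norm = 9.912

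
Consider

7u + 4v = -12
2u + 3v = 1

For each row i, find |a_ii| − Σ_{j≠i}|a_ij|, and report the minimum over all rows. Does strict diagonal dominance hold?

row 1: |7| − (4) = 3
row 2: |3| − (2) = 1
minimum over rows = 1 → strictly diagonally dominant (convergence guaranteed)

1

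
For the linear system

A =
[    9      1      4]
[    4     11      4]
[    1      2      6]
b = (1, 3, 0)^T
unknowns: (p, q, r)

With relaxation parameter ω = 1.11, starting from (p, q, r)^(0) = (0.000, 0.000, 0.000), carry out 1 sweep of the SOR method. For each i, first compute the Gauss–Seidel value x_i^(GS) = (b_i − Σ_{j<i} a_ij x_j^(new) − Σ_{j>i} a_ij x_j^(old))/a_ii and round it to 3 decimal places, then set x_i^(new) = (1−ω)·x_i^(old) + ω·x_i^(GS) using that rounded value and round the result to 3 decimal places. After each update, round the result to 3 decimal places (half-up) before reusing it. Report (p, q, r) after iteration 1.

(0.123, 0.253, -0.117)

Iteration 1:
  p: GS value = (1 - (1)·0.000 - (4)·0.000) / (9) = 0.111;  p ← (1−ω)·0.000 + ω·0.111 = 0.123
  q: GS value = (3 - (4)·0.123 - (4)·0.000) / (11) = 0.228;  q ← (1−ω)·0.000 + ω·0.228 = 0.253
  r: GS value = (0 - (1)·0.123 - (2)·0.253) / (6) = -0.105;  r ← (1−ω)·0.000 + ω·-0.105 = -0.117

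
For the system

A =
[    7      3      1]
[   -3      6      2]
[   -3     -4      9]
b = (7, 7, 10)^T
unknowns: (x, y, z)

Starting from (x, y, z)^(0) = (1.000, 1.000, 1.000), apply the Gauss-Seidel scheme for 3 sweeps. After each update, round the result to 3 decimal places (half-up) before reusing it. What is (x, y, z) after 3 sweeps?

(0.460, 0.882, 1.656)

Iteration 1:
  x = (7 - (3)·1.000 - (1)·1.000) / (7) = 0.429
  y = (7 - (-3)·0.429 - (2)·1.000) / (6) = 1.048
  z = (10 - (-3)·0.429 - (-4)·1.048) / (9) = 1.720
Iteration 2:
  x = (7 - (3)·1.048 - (1)·1.720) / (7) = 0.305
  y = (7 - (-3)·0.305 - (2)·1.720) / (6) = 0.746
  z = (10 - (-3)·0.305 - (-4)·0.746) / (9) = 1.544
Iteration 3:
  x = (7 - (3)·0.746 - (1)·1.544) / (7) = 0.460
  y = (7 - (-3)·0.460 - (2)·1.544) / (6) = 0.882
  z = (10 - (-3)·0.460 - (-4)·0.882) / (9) = 1.656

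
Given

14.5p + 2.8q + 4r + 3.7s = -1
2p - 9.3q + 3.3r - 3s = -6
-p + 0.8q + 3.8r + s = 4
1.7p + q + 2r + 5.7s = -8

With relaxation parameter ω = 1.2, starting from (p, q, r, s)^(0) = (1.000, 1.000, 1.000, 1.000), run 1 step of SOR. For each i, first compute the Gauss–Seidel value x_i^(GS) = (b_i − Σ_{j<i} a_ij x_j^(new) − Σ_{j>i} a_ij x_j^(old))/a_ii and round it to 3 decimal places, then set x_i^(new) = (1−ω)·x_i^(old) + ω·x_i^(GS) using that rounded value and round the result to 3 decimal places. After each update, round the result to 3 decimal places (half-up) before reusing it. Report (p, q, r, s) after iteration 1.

Iteration 1:
  p: GS value = (-1 - (2.8)·1.000 - (4)·1.000 - (3.7)·1.000) / (14.5) = -0.793;  p ← (1−ω)·1.000 + ω·-0.793 = -1.152
  q: GS value = (-6 - (2)·-1.152 - (3.3)·1.000 - (-3)·1.000) / (-9.3) = 0.430;  q ← (1−ω)·1.000 + ω·0.430 = 0.316
  r: GS value = (4 - (-1)·-1.152 - (0.8)·0.316 - (1)·1.000) / (3.8) = 0.420;  r ← (1−ω)·1.000 + ω·0.420 = 0.304
  s: GS value = (-8 - (1.7)·-1.152 - (1)·0.316 - (2)·0.304) / (5.7) = -1.222;  s ← (1−ω)·1.000 + ω·-1.222 = -1.666

(-1.152, 0.316, 0.304, -1.666)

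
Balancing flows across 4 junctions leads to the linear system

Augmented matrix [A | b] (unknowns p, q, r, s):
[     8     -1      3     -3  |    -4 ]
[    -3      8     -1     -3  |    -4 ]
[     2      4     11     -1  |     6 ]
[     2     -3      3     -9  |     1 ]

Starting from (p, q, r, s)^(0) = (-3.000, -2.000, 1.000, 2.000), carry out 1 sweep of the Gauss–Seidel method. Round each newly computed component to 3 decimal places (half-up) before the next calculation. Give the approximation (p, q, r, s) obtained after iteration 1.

Iteration 1:
  p = (-4 - (-1)·-2.000 - (3)·1.000 - (-3)·2.000) / (8) = -0.375
  q = (-4 - (-3)·-0.375 - (-1)·1.000 - (-3)·2.000) / (8) = 0.234
  r = (6 - (2)·-0.375 - (4)·0.234 - (-1)·2.000) / (11) = 0.710
  s = (1 - (2)·-0.375 - (-3)·0.234 - (3)·0.710) / (-9) = -0.036

(-0.375, 0.234, 0.710, -0.036)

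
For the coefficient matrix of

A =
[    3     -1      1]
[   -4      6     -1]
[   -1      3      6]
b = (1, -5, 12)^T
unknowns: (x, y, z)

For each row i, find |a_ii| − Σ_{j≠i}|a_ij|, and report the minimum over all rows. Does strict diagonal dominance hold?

row 1: |3| − (1+1) = 1
row 2: |6| − (4+1) = 1
row 3: |6| − (1+3) = 2
minimum over rows = 1 → strictly diagonally dominant (convergence guaranteed)

1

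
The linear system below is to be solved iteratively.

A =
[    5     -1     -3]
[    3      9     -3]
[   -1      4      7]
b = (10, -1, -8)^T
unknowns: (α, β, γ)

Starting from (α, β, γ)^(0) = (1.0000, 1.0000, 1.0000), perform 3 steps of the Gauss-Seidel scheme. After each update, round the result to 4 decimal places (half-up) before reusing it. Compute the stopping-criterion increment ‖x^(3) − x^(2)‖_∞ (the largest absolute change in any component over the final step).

Iteration 1:
  α = (10 - (-1)·1.0000 - (-3)·1.0000) / (5) = 2.8000
  β = (-1 - (3)·2.8000 - (-3)·1.0000) / (9) = -0.7111
  γ = (-8 - (-1)·2.8000 - (4)·-0.7111) / (7) = -0.3365
Iteration 2:
  α = (10 - (-1)·-0.7111 - (-3)·-0.3365) / (5) = 1.6559
  β = (-1 - (3)·1.6559 - (-3)·-0.3365) / (9) = -0.7752
  γ = (-8 - (-1)·1.6559 - (4)·-0.7752) / (7) = -0.4633
Iteration 3:
  α = (10 - (-1)·-0.7752 - (-3)·-0.4633) / (5) = 1.5670
  β = (-1 - (3)·1.5670 - (-3)·-0.4633) / (9) = -0.7879
  γ = (-8 - (-1)·1.5670 - (4)·-0.7879) / (7) = -0.4688
Change: (-0.0889, -0.0127, -0.0055) → max |·| = 0.0889

0.0889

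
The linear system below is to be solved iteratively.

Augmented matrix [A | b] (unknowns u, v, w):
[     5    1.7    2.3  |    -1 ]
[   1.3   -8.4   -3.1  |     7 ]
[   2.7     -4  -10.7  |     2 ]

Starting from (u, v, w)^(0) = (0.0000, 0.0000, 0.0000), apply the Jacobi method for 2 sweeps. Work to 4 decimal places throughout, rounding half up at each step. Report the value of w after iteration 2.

0.0741

Iteration 1:
  u = (-1 - (1.7)·0.0000 - (2.3)·0.0000) / (5) = -0.2000
  v = (7 - (1.3)·0.0000 - (-3.1)·0.0000) / (-8.4) = -0.8333
  w = (2 - (2.7)·0.0000 - (-4)·0.0000) / (-10.7) = -0.1869
Iteration 2:
  u = (-1 - (1.7)·-0.8333 - (2.3)·-0.1869) / (5) = 0.1693
  v = (7 - (1.3)·-0.2000 - (-3.1)·-0.1869) / (-8.4) = -0.7953
  w = (2 - (2.7)·-0.2000 - (-4)·-0.8333) / (-10.7) = 0.0741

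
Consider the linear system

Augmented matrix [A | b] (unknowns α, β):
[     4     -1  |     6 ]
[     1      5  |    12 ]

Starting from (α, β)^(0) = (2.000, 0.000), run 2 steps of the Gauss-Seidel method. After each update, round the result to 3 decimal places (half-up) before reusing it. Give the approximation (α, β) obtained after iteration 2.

(2.025, 1.995)

Iteration 1:
  α = (6 - (-1)·0.000) / (4) = 1.500
  β = (12 - (1)·1.500) / (5) = 2.100
Iteration 2:
  α = (6 - (-1)·2.100) / (4) = 2.025
  β = (12 - (1)·2.025) / (5) = 1.995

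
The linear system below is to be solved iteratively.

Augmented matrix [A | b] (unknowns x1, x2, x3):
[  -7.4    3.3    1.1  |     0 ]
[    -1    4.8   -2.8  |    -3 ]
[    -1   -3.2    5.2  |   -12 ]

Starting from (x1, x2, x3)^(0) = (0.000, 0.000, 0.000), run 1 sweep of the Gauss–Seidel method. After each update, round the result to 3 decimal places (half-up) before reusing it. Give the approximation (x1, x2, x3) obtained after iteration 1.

(0.000, -0.625, -2.692)

Iteration 1:
  x1 = (0 - (3.3)·0.000 - (1.1)·0.000) / (-7.4) = 0.000
  x2 = (-3 - (-1)·0.000 - (-2.8)·0.000) / (4.8) = -0.625
  x3 = (-12 - (-1)·0.000 - (-3.2)·-0.625) / (5.2) = -2.692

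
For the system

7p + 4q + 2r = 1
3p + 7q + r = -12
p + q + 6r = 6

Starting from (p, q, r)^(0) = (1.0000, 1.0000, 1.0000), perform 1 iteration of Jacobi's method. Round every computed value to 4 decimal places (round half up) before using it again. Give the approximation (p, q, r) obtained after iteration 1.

Iteration 1:
  p = (1 - (4)·1.0000 - (2)·1.0000) / (7) = -0.7143
  q = (-12 - (3)·1.0000 - (1)·1.0000) / (7) = -2.2857
  r = (6 - (1)·1.0000 - (1)·1.0000) / (6) = 0.6667

(-0.7143, -2.2857, 0.6667)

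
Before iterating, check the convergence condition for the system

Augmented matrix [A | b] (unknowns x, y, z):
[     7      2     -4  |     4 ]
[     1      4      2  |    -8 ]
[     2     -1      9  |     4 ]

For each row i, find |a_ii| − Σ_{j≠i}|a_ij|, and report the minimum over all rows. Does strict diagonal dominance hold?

1

row 1: |7| − (2+4) = 1
row 2: |4| − (1+2) = 1
row 3: |9| − (2+1) = 6
minimum over rows = 1 → strictly diagonally dominant (convergence guaranteed)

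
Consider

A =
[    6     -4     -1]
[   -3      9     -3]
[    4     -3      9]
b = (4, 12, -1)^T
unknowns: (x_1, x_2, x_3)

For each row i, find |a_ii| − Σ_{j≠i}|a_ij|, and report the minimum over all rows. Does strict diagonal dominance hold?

row 1: |6| − (4+1) = 1
row 2: |9| − (3+3) = 3
row 3: |9| − (4+3) = 2
minimum over rows = 1 → strictly diagonally dominant (convergence guaranteed)

1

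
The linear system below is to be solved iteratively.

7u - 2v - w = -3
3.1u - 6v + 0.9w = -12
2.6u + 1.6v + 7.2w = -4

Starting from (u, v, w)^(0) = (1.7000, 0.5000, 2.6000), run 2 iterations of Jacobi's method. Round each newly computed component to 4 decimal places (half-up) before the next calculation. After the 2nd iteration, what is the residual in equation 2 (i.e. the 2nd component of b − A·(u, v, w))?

Iteration 1:
  u = (-3 - (-2)·0.5000 - (-1)·2.6000) / (7) = 0.0857
  v = (-12 - (3.1)·1.7000 - (0.9)·2.6000) / (-6) = 3.2683
  w = (-4 - (2.6)·1.7000 - (1.6)·0.5000) / (7.2) = -1.2806
Iteration 2:
  u = (-3 - (-2)·3.2683 - (-1)·-1.2806) / (7) = 0.3223
  v = (-12 - (3.1)·0.0857 - (0.9)·-1.2806) / (-6) = 1.8522
  w = (-4 - (2.6)·0.0857 - (1.6)·3.2683) / (7.2) = -1.3128
Residual b − A·x = (-2.8645, -0.7044, 1.6507)

-0.7044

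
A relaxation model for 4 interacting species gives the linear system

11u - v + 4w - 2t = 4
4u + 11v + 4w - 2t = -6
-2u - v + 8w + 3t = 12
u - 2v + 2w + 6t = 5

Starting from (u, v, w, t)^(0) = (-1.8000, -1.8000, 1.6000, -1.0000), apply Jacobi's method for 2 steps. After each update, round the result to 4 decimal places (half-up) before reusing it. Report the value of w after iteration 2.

Iteration 1:
  u = (4 - (-1)·-1.8000 - (4)·1.6000 - (-2)·-1.0000) / (11) = -0.5636
  v = (-6 - (4)·-1.8000 - (4)·1.6000 - (-2)·-1.0000) / (11) = -0.6545
  w = (12 - (-2)·-1.8000 - (-1)·-1.8000 - (3)·-1.0000) / (8) = 1.2000
  t = (5 - (1)·-1.8000 - (-2)·-1.8000 - (2)·1.6000) / (6) = 0.0000
Iteration 2:
  u = (4 - (-1)·-0.6545 - (4)·1.2000 - (-2)·0.0000) / (11) = -0.1322
  v = (-6 - (4)·-0.5636 - (4)·1.2000 - (-2)·0.0000) / (11) = -0.7769
  w = (12 - (-2)·-0.5636 - (-1)·-0.6545 - (3)·0.0000) / (8) = 1.2773
  t = (5 - (1)·-0.5636 - (-2)·-0.6545 - (2)·1.2000) / (6) = 0.3091

1.2773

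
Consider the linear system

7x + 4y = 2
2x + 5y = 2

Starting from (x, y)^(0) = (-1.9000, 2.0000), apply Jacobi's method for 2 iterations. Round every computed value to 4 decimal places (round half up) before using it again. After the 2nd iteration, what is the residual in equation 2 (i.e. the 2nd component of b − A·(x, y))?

-0.9598

Iteration 1:
  x = (2 - (4)·2.0000) / (7) = -0.8571
  y = (2 - (2)·-1.9000) / (5) = 1.1600
Iteration 2:
  x = (2 - (4)·1.1600) / (7) = -0.3771
  y = (2 - (2)·-0.8571) / (5) = 0.7428
Residual b − A·x = (1.6685, -0.9598)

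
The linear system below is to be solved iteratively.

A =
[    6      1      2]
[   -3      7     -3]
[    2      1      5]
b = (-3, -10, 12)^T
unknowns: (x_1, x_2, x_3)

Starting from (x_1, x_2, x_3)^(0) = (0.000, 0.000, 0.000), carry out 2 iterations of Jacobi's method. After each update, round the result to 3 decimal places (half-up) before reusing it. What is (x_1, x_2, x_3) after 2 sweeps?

(-1.062, -0.614, 2.886)

Iteration 1:
  x_1 = (-3 - (1)·0.000 - (2)·0.000) / (6) = -0.500
  x_2 = (-10 - (-3)·0.000 - (-3)·0.000) / (7) = -1.429
  x_3 = (12 - (2)·0.000 - (1)·0.000) / (5) = 2.400
Iteration 2:
  x_1 = (-3 - (1)·-1.429 - (2)·2.400) / (6) = -1.062
  x_2 = (-10 - (-3)·-0.500 - (-3)·2.400) / (7) = -0.614
  x_3 = (12 - (2)·-0.500 - (1)·-1.429) / (5) = 2.886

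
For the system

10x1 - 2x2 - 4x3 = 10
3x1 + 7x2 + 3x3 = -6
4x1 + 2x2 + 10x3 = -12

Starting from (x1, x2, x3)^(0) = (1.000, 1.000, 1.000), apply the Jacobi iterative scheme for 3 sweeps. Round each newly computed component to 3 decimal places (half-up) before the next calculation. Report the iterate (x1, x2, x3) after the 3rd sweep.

Iteration 1:
  x1 = (10 - (-2)·1.000 - (-4)·1.000) / (10) = 1.600
  x2 = (-6 - (3)·1.000 - (3)·1.000) / (7) = -1.714
  x3 = (-12 - (4)·1.000 - (2)·1.000) / (10) = -1.800
Iteration 2:
  x1 = (10 - (-2)·-1.714 - (-4)·-1.800) / (10) = -0.063
  x2 = (-6 - (3)·1.600 - (3)·-1.800) / (7) = -0.771
  x3 = (-12 - (4)·1.600 - (2)·-1.714) / (10) = -1.497
Iteration 3:
  x1 = (10 - (-2)·-0.771 - (-4)·-1.497) / (10) = 0.247
  x2 = (-6 - (3)·-0.063 - (3)·-1.497) / (7) = -0.189
  x3 = (-12 - (4)·-0.063 - (2)·-0.771) / (10) = -1.021

(0.247, -0.189, -1.021)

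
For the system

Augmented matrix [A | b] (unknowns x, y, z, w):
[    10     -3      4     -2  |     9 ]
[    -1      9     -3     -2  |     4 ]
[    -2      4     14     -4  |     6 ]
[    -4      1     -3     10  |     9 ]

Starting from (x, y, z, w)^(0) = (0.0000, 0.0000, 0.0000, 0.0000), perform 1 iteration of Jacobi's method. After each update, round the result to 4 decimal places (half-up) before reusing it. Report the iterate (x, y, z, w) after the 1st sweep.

(0.9000, 0.4444, 0.4286, 0.9000)

Iteration 1:
  x = (9 - (-3)·0.0000 - (4)·0.0000 - (-2)·0.0000) / (10) = 0.9000
  y = (4 - (-1)·0.0000 - (-3)·0.0000 - (-2)·0.0000) / (9) = 0.4444
  z = (6 - (-2)·0.0000 - (4)·0.0000 - (-4)·0.0000) / (14) = 0.4286
  w = (9 - (-4)·0.0000 - (1)·0.0000 - (-3)·0.0000) / (10) = 0.9000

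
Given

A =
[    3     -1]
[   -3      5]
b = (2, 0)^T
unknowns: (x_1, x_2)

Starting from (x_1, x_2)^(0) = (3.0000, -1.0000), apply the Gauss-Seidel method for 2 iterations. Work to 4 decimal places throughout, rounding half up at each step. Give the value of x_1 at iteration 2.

0.7333

Iteration 1:
  x_1 = (2 - (-1)·-1.0000) / (3) = 0.3333
  x_2 = (0 - (-3)·0.3333) / (5) = 0.2000
Iteration 2:
  x_1 = (2 - (-1)·0.2000) / (3) = 0.7333
  x_2 = (0 - (-3)·0.7333) / (5) = 0.4400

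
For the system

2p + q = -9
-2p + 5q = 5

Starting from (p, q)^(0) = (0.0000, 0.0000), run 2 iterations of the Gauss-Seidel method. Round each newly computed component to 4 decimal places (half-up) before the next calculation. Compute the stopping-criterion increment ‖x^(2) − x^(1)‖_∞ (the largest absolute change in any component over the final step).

Iteration 1:
  p = (-9 - (1)·0.0000) / (2) = -4.5000
  q = (5 - (-2)·-4.5000) / (5) = -0.8000
Iteration 2:
  p = (-9 - (1)·-0.8000) / (2) = -4.1000
  q = (5 - (-2)·-4.1000) / (5) = -0.6400
Change: (0.4000, 0.1600) → max |·| = 0.4000

0.4000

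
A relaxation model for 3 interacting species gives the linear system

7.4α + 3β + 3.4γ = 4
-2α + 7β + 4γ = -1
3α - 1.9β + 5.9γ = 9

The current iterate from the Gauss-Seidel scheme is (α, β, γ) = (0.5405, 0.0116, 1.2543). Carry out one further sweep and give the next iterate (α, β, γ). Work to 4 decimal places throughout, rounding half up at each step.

(-0.0405, -0.8712, 1.2655)

One sweep:
  α = (4 - (3)·0.0116 - (3.4)·1.2543) / (7.4) = -0.0405
  β = (-1 - (-2)·-0.0405 - (4)·1.2543) / (7) = -0.8712
  γ = (9 - (3)·-0.0405 - (-1.9)·-0.8712) / (5.9) = 1.2655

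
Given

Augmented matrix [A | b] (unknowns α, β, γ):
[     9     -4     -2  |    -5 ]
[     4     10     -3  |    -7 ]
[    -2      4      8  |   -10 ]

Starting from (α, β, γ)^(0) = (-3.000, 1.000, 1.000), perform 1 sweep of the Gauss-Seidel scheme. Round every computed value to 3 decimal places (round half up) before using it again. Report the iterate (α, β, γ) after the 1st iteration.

(0.111, -0.444, -1.000)

Iteration 1:
  α = (-5 - (-4)·1.000 - (-2)·1.000) / (9) = 0.111
  β = (-7 - (4)·0.111 - (-3)·1.000) / (10) = -0.444
  γ = (-10 - (-2)·0.111 - (4)·-0.444) / (8) = -1.000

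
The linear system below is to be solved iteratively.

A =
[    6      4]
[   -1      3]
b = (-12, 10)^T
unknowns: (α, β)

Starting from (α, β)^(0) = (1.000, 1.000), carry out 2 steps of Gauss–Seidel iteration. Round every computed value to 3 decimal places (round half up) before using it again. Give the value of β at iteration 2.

Iteration 1:
  α = (-12 - (4)·1.000) / (6) = -2.667
  β = (10 - (-1)·-2.667) / (3) = 2.444
Iteration 2:
  α = (-12 - (4)·2.444) / (6) = -3.629
  β = (10 - (-1)·-3.629) / (3) = 2.124

2.124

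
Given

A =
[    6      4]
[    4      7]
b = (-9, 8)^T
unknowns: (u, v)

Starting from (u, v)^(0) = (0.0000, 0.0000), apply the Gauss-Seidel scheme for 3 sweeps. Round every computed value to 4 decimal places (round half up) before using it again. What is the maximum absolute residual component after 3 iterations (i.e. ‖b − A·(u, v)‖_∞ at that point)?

Iteration 1:
  u = (-9 - (4)·0.0000) / (6) = -1.5000
  v = (8 - (4)·-1.5000) / (7) = 2.0000
Iteration 2:
  u = (-9 - (4)·2.0000) / (6) = -2.8333
  v = (8 - (4)·-2.8333) / (7) = 2.7619
Iteration 3:
  u = (-9 - (4)·2.7619) / (6) = -3.3413
  v = (8 - (4)·-3.3413) / (7) = 3.0522
Residual b − A·x = (-1.1610, -0.0002); ∞-norm = 1.1610

1.1610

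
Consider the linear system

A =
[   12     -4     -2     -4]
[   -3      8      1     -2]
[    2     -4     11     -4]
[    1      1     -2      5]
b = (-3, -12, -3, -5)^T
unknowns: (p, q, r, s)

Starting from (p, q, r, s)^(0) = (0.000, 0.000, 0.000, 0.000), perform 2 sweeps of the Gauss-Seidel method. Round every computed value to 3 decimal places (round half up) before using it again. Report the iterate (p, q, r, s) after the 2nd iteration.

Iteration 1:
  p = (-3 - (-4)·0.000 - (-2)·0.000 - (-4)·0.000) / (12) = -0.250
  q = (-12 - (-3)·-0.250 - (1)·0.000 - (-2)·0.000) / (8) = -1.594
  r = (-3 - (2)·-0.250 - (-4)·-1.594 - (-4)·0.000) / (11) = -0.807
  s = (-5 - (1)·-0.250 - (1)·-1.594 - (-2)·-0.807) / (5) = -0.954
Iteration 2:
  p = (-3 - (-4)·-1.594 - (-2)·-0.807 - (-4)·-0.954) / (12) = -1.234
  q = (-12 - (-3)·-1.234 - (1)·-0.807 - (-2)·-0.954) / (8) = -2.100
  r = (-3 - (2)·-1.234 - (-4)·-2.100 - (-4)·-0.954) / (11) = -1.159
  s = (-5 - (1)·-1.234 - (1)·-2.100 - (-2)·-1.159) / (5) = -0.797

(-1.234, -2.100, -1.159, -0.797)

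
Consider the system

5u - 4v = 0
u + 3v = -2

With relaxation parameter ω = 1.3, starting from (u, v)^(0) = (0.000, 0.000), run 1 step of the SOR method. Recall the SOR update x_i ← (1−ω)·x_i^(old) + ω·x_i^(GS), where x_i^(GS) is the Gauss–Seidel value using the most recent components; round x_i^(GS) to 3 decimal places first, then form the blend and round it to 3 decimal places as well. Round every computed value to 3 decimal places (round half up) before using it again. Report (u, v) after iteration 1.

Iteration 1:
  u: GS value = (0 - (-4)·0.000) / (5) = 0.000;  u ← (1−ω)·0.000 + ω·0.000 = 0.000
  v: GS value = (-2 - (1)·0.000) / (3) = -0.667;  v ← (1−ω)·0.000 + ω·-0.667 = -0.867

(0.000, -0.867)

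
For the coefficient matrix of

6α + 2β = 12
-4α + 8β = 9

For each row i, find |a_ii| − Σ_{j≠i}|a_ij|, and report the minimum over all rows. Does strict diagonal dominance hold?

4

row 1: |6| − (2) = 4
row 2: |8| − (4) = 4
minimum over rows = 4 → strictly diagonally dominant (convergence guaranteed)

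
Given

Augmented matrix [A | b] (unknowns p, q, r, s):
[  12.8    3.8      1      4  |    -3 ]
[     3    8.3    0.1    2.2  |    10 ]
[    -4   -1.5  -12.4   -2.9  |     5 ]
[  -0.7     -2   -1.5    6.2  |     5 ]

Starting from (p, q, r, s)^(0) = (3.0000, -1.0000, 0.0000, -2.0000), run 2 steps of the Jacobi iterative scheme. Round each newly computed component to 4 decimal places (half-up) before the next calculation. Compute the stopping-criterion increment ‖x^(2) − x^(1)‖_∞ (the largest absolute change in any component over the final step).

1.3110

Iteration 1:
  p = (-3 - (3.8)·-1.0000 - (1)·0.0000 - (4)·-2.0000) / (12.8) = 0.6875
  q = (10 - (3)·3.0000 - (0.1)·0.0000 - (2.2)·-2.0000) / (8.3) = 0.6506
  r = (5 - (-4)·3.0000 - (-1.5)·-1.0000 - (-2.9)·-2.0000) / (-12.4) = -0.7823
  s = (5 - (-0.7)·3.0000 - (-2)·-1.0000 - (-1.5)·0.0000) / (6.2) = 0.8226
Iteration 2:
  p = (-3 - (3.8)·0.6506 - (1)·-0.7823 - (4)·0.8226) / (12.8) = -0.6235
  q = (10 - (3)·0.6875 - (0.1)·-0.7823 - (2.2)·0.8226) / (8.3) = 0.7477
  r = (5 - (-4)·0.6875 - (-1.5)·0.6506 - (-2.9)·0.8226) / (-12.4) = -0.8961
  s = (5 - (-0.7)·0.6875 - (-2)·0.6506 - (-1.5)·-0.7823) / (6.2) = 0.9047
Change: (-1.3110, 0.0971, -0.1138, 0.0821) → max |·| = 1.3110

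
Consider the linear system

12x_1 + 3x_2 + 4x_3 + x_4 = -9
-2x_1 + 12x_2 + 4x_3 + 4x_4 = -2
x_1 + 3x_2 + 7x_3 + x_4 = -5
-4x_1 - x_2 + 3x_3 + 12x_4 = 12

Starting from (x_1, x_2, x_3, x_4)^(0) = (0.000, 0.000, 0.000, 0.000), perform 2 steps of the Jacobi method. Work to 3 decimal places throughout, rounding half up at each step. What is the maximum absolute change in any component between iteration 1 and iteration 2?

0.220

Iteration 1:
  x_1 = (-9 - (3)·0.000 - (4)·0.000 - (1)·0.000) / (12) = -0.750
  x_2 = (-2 - (-2)·0.000 - (4)·0.000 - (4)·0.000) / (12) = -0.167
  x_3 = (-5 - (1)·0.000 - (3)·0.000 - (1)·0.000) / (7) = -0.714
  x_4 = (12 - (-4)·0.000 - (-1)·0.000 - (3)·0.000) / (12) = 1.000
Iteration 2:
  x_1 = (-9 - (3)·-0.167 - (4)·-0.714 - (1)·1.000) / (12) = -0.554
  x_2 = (-2 - (-2)·-0.750 - (4)·-0.714 - (4)·1.000) / (12) = -0.387
  x_3 = (-5 - (1)·-0.750 - (3)·-0.167 - (1)·1.000) / (7) = -0.678
  x_4 = (12 - (-4)·-0.750 - (-1)·-0.167 - (3)·-0.714) / (12) = 0.915
Change: (0.196, -0.220, 0.036, -0.085) → max |·| = 0.220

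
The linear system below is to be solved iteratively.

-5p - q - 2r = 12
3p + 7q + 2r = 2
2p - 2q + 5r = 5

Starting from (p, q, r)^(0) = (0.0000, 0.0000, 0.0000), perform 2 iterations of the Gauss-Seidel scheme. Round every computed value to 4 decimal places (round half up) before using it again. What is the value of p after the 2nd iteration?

-3.6571

Iteration 1:
  p = (12 - (-1)·0.0000 - (-2)·0.0000) / (-5) = -2.4000
  q = (2 - (3)·-2.4000 - (2)·0.0000) / (7) = 1.3143
  r = (5 - (2)·-2.4000 - (-2)·1.3143) / (5) = 2.4857
Iteration 2:
  p = (12 - (-1)·1.3143 - (-2)·2.4857) / (-5) = -3.6571
  q = (2 - (3)·-3.6571 - (2)·2.4857) / (7) = 1.1428
  r = (5 - (2)·-3.6571 - (-2)·1.1428) / (5) = 2.9200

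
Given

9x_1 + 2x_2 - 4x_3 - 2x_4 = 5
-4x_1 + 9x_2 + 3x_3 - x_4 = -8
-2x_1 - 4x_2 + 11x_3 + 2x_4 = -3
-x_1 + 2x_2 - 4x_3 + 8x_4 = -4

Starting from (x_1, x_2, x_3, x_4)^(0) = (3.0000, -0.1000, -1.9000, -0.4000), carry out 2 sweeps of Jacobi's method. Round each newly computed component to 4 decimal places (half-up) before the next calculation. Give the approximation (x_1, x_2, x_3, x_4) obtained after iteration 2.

Iteration 1:
  x_1 = (5 - (2)·-0.1000 - (-4)·-1.9000 - (-2)·-0.4000) / (9) = -0.3556
  x_2 = (-8 - (-4)·3.0000 - (3)·-1.9000 - (-1)·-0.4000) / (9) = 1.0333
  x_3 = (-3 - (-2)·3.0000 - (-4)·-0.1000 - (2)·-0.4000) / (11) = 0.3091
  x_4 = (-4 - (-1)·3.0000 - (2)·-0.1000 - (-4)·-1.9000) / (8) = -1.0500
Iteration 2:
  x_1 = (5 - (2)·1.0333 - (-4)·0.3091 - (-2)·-1.0500) / (9) = 0.2300
  x_2 = (-8 - (-4)·-0.3556 - (3)·0.3091 - (-1)·-1.0500) / (9) = -1.2666
  x_3 = (-3 - (-2)·-0.3556 - (-4)·1.0333 - (2)·-1.0500) / (11) = 0.2293
  x_4 = (-4 - (-1)·-0.3556 - (2)·1.0333 - (-4)·0.3091) / (8) = -0.6482

(0.2300, -1.2666, 0.2293, -0.6482)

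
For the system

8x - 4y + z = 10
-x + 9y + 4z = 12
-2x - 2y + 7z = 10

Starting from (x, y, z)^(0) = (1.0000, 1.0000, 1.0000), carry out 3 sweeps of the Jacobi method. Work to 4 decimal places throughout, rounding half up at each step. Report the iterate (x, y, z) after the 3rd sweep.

(1.2902, 0.5317, 2.0357)

Iteration 1:
  x = (10 - (-4)·1.0000 - (1)·1.0000) / (8) = 1.6250
  y = (12 - (-1)·1.0000 - (4)·1.0000) / (9) = 1.0000
  z = (10 - (-2)·1.0000 - (-2)·1.0000) / (7) = 2.0000
Iteration 2:
  x = (10 - (-4)·1.0000 - (1)·2.0000) / (8) = 1.5000
  y = (12 - (-1)·1.6250 - (4)·2.0000) / (9) = 0.6250
  z = (10 - (-2)·1.6250 - (-2)·1.0000) / (7) = 2.1786
Iteration 3:
  x = (10 - (-4)·0.6250 - (1)·2.1786) / (8) = 1.2902
  y = (12 - (-1)·1.5000 - (4)·2.1786) / (9) = 0.5317
  z = (10 - (-2)·1.5000 - (-2)·0.6250) / (7) = 2.0357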